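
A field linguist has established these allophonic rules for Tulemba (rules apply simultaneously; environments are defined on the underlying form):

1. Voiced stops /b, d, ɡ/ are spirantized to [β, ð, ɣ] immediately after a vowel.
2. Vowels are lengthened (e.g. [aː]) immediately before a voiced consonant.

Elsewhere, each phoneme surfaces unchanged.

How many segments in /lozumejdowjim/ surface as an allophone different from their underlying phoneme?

Segments that undergo a rule: /o/ → [oː] (rule 2); /u/ → [uː] (rule 2); /e/ → [eː] (rule 2); /o/ → [oː] (rule 2); /i/ → [iː] (rule 2).
All other segments surface unchanged.

5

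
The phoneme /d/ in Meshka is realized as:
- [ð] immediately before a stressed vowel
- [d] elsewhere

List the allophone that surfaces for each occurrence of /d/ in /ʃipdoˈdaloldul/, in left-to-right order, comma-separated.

Occurrence 1 (position 4): no conditioning environment matches → elsewhere allophone [d].
Occurrence 2 (position 6): immediately before a stressed vowel → [ð].
Occurrence 3 (position 11): no conditioning environment matches → elsewhere allophone [d].

[d], [ð], [d]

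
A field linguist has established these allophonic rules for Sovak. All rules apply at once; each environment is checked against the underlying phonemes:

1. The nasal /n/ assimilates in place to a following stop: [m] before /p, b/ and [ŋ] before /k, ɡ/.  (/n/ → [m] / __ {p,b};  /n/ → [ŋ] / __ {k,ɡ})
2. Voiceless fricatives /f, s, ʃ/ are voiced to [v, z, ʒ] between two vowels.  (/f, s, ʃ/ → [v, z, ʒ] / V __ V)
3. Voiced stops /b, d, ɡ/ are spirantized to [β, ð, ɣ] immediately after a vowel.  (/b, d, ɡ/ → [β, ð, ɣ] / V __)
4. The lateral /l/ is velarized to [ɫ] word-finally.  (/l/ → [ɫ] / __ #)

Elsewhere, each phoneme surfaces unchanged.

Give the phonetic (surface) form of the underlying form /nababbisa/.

[naβaβbiza]

/n/ — word-initial; rule 1 does not apply here → [n].
/b/ — between /a/ and /a/, immediately after a vowel — surfaces as [β] (rule 3).
/b/ (between /a/ and /b/) occurs immediately after a vowel → [β] by rule 3.
/b/ (between /b/ and /i/) fails the environment for rule 3, so it stays [b].
/s/ — between /i/ and /a/, between two vowels — surfaces as [z] (rule 2).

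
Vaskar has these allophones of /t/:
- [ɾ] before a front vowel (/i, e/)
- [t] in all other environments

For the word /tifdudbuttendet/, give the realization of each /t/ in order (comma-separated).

Occurrence 1 (position 1): before a front vowel (/i, e/) → [ɾ].
Occurrence 2 (position 9): no conditioning environment matches → elsewhere allophone [t].
Occurrence 3 (position 10): before a front vowel (/i, e/) → [ɾ].
Occurrence 4 (position 15): no conditioning environment matches → elsewhere allophone [t].

[ɾ], [t], [ɾ], [t]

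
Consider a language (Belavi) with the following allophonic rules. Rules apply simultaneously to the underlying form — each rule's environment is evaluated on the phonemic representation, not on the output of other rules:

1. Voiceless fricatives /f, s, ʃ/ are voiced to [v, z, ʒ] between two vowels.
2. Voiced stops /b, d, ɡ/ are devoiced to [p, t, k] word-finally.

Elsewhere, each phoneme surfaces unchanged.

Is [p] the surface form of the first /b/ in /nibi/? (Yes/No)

/b/ — between /i/ and /i/; rule 2 does not apply here → [b].
The actual realization is [b], not [p].

No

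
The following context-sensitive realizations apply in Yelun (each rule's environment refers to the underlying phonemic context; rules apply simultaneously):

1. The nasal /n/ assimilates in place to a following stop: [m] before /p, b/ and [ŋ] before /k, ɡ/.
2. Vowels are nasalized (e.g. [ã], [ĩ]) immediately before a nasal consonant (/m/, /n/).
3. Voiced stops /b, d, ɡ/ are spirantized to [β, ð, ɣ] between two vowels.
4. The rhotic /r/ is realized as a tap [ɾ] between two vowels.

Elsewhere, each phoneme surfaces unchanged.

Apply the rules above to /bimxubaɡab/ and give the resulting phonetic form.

[bĩmxuβaɣab]

/b/ (word-initial) fails the environment for rule 3, so it stays [b].
/i/ (between /b/ and /m/): before a nasal consonant, so rule 2 applies → [ĩ].
/m/ stays [m].
/x/ stays [x].
/u/ — between /x/ and /b/; rule 2 does not apply here → [u].
/b/ (between /u/ and /a/): between two vowels, so rule 3 applies → [β].
/a/ (between /b/ and /ɡ/) is in the target of rule 2 but the environment (before a nasal consonant) is not met → [a].
/ɡ/ meets the environment for rule 3 (between two vowels) → [ɣ].
/a/ (between /ɡ/ and /b/) is in the target of rule 2 but the environment (before a nasal consonant) is not met → [a].
/b/ — word-final; rule 3 does not apply here → [b].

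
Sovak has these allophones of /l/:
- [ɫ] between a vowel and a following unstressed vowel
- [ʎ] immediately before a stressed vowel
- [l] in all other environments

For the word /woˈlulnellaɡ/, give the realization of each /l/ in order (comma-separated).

Occurrence 1 (position 3): immediately before a stressed vowel → [ʎ].
Occurrence 2 (position 5): no conditioning environment matches → elsewhere allophone [l].
Occurrence 3 (position 8): no conditioning environment matches → elsewhere allophone [l].
Occurrence 4 (position 9): no conditioning environment matches → elsewhere allophone [l].

[ʎ], [l], [l], [l]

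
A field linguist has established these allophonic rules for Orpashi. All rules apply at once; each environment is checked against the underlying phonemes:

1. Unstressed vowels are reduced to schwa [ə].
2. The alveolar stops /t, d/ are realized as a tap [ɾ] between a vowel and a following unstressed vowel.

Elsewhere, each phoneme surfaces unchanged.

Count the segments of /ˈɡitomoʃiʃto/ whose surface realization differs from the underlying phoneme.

Segments that undergo a rule: /t/ → [ɾ] (rule 2); /o/ → [ə] (rule 1); /o/ → [ə] (rule 1); /i/ → [ə] (rule 1); /o/ → [ə] (rule 1).
All other segments surface unchanged.

5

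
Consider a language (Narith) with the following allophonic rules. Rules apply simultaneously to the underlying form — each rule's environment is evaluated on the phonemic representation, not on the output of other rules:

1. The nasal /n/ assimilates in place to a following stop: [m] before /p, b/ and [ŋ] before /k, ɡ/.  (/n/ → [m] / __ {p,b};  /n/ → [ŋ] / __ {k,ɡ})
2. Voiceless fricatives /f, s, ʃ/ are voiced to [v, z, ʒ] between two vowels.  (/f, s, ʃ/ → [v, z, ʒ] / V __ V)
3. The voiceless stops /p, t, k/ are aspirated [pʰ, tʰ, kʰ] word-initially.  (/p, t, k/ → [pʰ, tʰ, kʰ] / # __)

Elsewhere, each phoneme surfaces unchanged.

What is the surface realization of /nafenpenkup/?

[navempeŋkup]

/n/ — word-initial; rule 1 does not apply here → [n].
/a/ (between /n/ and /f/): no rule targets it → [a].
/f/ (between /a/ and /e/): between two vowels, so rule 2 applies → [v].
/e/ (between /f/ and /n/): no rule targets it → [e].
/n/ (between /e/ and /p/) occurs before a labial or velar stop → [m] by rule 1.
/p/ (between /n/ and /e/) fails the environment for rule 3, so it stays [p].
/e/ (between /p/ and /n/): no rule targets it → [e].
/n/ (between /e/ and /k/): before a labial or velar stop, so rule 1 applies → [ŋ].
/k/ (between /n/ and /u/) fails the environment for rule 3, so it stays [k].
/u/ (between /k/ and /p/): no rule targets it → [u].
/p/ — word-final; rule 3 does not apply here → [p].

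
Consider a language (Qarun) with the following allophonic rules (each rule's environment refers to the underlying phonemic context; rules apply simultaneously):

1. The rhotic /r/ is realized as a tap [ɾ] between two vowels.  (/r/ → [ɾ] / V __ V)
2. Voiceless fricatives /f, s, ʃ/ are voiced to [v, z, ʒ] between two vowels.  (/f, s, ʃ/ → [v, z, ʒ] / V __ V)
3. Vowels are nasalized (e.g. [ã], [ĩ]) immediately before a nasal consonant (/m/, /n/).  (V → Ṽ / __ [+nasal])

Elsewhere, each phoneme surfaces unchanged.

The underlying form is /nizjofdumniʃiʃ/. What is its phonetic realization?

[nizjofdũmniʒiʃ]

/n/ — not in any rule's target class → [n].
/i/ — between /n/ and /z/; rule 3 does not apply here → [i].
/z/ stays [z].
/j/ (between /z/ and /o/): no rule targets it → [j].
/o/ — between /j/ and /f/; rule 3 does not apply here → [o].
/f/ — between /o/ and /d/; rule 2 does not apply here → [f].
/d/ (between /f/ and /u/) is unaffected → [d].
/u/ (between /d/ and /m/): before a nasal consonant, so rule 3 applies → [ũ].
/m/ stays [m].
/n/ stays [n].
/i/ (between /n/ and /ʃ/) is in the target of rule 3 but the environment (before a nasal consonant) is not met → [i].
/ʃ/ meets the environment for rule 2 (between two vowels) → [ʒ].
/i/ (between /ʃ/ and /ʃ/) fails the environment for rule 3, so it stays [i].
/ʃ/ — word-final; rule 2 does not apply here → [ʃ].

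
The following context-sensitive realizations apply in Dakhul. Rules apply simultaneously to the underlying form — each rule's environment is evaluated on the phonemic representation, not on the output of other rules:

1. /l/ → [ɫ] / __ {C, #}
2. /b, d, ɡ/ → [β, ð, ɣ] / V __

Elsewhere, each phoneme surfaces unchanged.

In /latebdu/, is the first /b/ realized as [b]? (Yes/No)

/b/ meets the environment for rule 2 (immediately after a vowel) → [β].
The actual realization is [β], not [b].

No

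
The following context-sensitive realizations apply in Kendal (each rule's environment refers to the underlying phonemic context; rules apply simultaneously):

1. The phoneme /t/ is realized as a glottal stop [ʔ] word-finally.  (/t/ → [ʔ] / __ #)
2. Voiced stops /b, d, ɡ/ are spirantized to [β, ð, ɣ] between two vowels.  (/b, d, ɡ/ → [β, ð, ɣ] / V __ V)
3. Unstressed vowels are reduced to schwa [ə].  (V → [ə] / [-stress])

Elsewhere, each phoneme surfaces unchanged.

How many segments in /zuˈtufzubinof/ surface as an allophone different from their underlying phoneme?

Segments that undergo a rule: /u/ → [ə] (rule 3); /u/ → [ə] (rule 3); /b/ → [β] (rule 2); /i/ → [ə] (rule 3); /o/ → [ə] (rule 3).
All other segments surface unchanged.

5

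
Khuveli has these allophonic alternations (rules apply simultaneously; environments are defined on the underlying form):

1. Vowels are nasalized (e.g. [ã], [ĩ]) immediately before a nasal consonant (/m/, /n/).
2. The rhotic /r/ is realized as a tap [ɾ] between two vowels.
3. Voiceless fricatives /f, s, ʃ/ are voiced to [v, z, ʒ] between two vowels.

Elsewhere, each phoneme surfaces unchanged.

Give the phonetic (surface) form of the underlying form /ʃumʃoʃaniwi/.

[ʃũmʃoʒãniwi]

/ʃ/ (word-initial) is in the target of rule 3 but the environment (between two vowels) is not met → [ʃ].
/u/ — between /ʃ/ and /m/, before a nasal consonant — surfaces as [ũ] (rule 1).
/m/ (between /u/ and /ʃ/): no rule targets it → [m].
/ʃ/ (between /m/ and /o/) fails the environment for rule 3, so it stays [ʃ].
/o/ (between /ʃ/ and /ʃ/): rule 1 targets it, but not before a nasal consonant → unchanged [o].
/ʃ/ — between /o/ and /a/, between two vowels — surfaces as [ʒ] (rule 3).
Rule 1 applies to /a/ (between /ʃ/ and /n/: before a nasal consonant) → [ã].
/n/ stays [n].
/i/ (between /n/ and /w/): rule 1 targets it, but not before a nasal consonant → unchanged [i].
/w/ stays [w].
/i/ — word-final; rule 1 does not apply here → [i].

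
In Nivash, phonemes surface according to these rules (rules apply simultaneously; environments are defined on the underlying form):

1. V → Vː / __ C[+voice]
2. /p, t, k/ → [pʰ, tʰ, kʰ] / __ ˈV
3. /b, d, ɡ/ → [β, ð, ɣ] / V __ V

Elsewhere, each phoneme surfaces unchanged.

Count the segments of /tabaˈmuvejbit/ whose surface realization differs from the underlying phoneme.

Segments that undergo a rule: /a/ → [aː] (rule 1); /b/ → [β] (rule 3); /a/ → [aː] (rule 1); /u/ → [uː] (rule 1); /e/ → [eː] (rule 1).
All other segments surface unchanged.

5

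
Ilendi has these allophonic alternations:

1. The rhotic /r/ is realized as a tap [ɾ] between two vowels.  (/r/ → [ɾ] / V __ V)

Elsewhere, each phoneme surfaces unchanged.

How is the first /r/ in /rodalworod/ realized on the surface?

[r]

/r/ (word-initial): rule 1 targets it, but not between two vowels → unchanged [r].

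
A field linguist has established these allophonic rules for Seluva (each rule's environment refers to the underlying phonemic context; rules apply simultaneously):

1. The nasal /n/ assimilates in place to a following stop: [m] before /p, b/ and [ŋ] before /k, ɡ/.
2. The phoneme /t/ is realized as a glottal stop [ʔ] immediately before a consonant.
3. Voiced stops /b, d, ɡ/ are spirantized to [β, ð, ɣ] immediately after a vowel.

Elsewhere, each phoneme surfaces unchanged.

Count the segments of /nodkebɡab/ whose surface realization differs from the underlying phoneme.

Segments that undergo a rule: /d/ → [ð] (rule 3); /b/ → [β] (rule 3); /b/ → [β] (rule 3).
All other segments surface unchanged.

3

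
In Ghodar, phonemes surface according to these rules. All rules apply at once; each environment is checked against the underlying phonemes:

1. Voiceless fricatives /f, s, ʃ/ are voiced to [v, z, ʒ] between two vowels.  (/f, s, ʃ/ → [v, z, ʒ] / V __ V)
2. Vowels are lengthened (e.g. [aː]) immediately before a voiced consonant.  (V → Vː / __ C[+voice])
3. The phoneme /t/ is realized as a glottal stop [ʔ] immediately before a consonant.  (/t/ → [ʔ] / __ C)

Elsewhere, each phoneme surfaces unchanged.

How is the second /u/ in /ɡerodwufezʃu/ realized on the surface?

[u]

/u/ (word-final) is in the target of rule 2 but the environment (before a voiced consonant) is not met → [u].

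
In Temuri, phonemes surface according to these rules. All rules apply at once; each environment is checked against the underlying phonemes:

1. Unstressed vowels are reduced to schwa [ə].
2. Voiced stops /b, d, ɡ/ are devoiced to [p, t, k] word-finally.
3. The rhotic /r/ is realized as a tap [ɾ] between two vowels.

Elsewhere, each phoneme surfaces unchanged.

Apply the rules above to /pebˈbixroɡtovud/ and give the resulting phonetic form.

[pəbˈbixrəɡtəvət]

/p/ stays [p].
/e/ (between /p/ and /b/): in an unstressed syllable, so rule 1 applies → [ə].
/b/ (between /e/ and /b/): rule 2 targets it, but not word-finally → unchanged [b].
/b/ (between /b/ and /i/): rule 2 targets it, but not word-finally → unchanged [b].
/i/ — between /b/ and /x/; rule 1 does not apply here → [i].
/x/ (between /i/ and /r/) is unaffected → [x].
/r/ — between /x/ and /o/; rule 3 does not apply here → [r].
/o/ — between /r/ and /ɡ/, in an unstressed syllable — surfaces as [ə] (rule 1).
/ɡ/ — between /o/ and /t/; rule 2 does not apply here → [ɡ].
/t/ — not in any rule's target class → [t].
/o/ (between /t/ and /v/): in an unstressed syllable, so rule 1 applies → [ə].
/v/ (between /o/ and /u/) is unaffected → [v].
/u/ — between /v/ and /d/, in an unstressed syllable — surfaces as [ə] (rule 1).
/d/ (word-final) occurs word-finally → [t] by rule 2.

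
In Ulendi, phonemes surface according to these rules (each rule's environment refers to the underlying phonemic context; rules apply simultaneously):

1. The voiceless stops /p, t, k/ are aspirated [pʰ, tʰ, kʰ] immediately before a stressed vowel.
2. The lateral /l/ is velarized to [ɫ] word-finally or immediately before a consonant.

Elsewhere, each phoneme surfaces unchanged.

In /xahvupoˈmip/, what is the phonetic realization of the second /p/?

[p]

/p/ (word-final): rule 1 targets it, but not immediately before a stressed vowel → unchanged [p].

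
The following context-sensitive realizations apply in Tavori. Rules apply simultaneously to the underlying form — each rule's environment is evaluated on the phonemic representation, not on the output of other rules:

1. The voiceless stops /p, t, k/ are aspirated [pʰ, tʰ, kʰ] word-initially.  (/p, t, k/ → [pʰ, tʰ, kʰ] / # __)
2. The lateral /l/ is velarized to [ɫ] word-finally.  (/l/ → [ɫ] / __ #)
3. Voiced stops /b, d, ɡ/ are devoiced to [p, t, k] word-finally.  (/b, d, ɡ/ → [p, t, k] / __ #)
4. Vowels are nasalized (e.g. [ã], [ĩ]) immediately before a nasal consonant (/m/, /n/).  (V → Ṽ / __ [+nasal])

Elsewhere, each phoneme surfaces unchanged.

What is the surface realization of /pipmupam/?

/p/ (word-initial): word-initially, so rule 1 applies → [pʰ].
/i/ (between /p/ and /p/) fails the environment for rule 4, so it stays [i].
/p/ (between /i/ and /m/) fails the environment for rule 1, so it stays [p].
/m/ stays [m].
/u/ (between /m/ and /p/): rule 4 targets it, but not before a nasal consonant → unchanged [u].
/p/ (between /u/ and /a/) fails the environment for rule 1, so it stays [p].
/a/ (between /p/ and /m/): before a nasal consonant, so rule 4 applies → [ã].
/m/ stays [m].

[pʰipmupãm]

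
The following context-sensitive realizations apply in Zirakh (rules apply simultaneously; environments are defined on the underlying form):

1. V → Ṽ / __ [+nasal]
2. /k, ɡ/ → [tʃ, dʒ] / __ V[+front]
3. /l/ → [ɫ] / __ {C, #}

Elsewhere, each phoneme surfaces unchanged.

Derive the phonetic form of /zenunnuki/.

/z/ — not in any rule's target class → [z].
/e/ meets the environment for rule 1 (before a nasal consonant) → [ẽ].
/n/ stays [n].
Rule 1 applies to /u/ (between /n/ and /n/: before a nasal consonant) → [ũ].
/n/ — not in any rule's target class → [n].
/n/ stays [n].
/u/ (between /n/ and /k/) is in the target of rule 1 but the environment (before a nasal consonant) is not met → [u].
/k/ meets the environment for rule 2 (before a front vowel) → [tʃ].
/i/ — word-final; rule 1 does not apply here → [i].

[zẽnũnnutʃi]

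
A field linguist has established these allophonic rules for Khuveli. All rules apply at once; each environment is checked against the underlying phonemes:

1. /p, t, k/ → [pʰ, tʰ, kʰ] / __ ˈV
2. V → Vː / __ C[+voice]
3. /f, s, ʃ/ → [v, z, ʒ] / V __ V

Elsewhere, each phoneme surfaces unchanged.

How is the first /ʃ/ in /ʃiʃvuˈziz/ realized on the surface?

/ʃ/ (word-initial) fails the environment for rule 3, so it stays [ʃ].

[ʃ]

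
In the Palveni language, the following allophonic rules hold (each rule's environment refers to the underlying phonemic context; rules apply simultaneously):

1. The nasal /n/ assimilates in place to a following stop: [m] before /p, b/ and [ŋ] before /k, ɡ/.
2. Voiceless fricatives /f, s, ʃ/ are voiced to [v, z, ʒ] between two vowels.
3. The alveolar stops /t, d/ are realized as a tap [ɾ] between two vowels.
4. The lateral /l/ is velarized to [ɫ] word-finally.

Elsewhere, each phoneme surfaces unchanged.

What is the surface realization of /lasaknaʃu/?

[lazaknaʒu]

/l/ (word-initial): rule 4 targets it, but not word-finally → unchanged [l].
/a/ — not in any rule's target class → [a].
/s/ (between /a/ and /a/): between two vowels, so rule 2 applies → [z].
/a/ (between /s/ and /k/) is unaffected → [a].
/k/ (between /a/ and /n/) is unaffected → [k].
/n/ (between /k/ and /a/) fails the environment for rule 1, so it stays [n].
/a/ — not in any rule's target class → [a].
/ʃ/ — between /a/ and /u/, between two vowels — surfaces as [ʒ] (rule 2).
/u/ — not in any rule's target class → [u].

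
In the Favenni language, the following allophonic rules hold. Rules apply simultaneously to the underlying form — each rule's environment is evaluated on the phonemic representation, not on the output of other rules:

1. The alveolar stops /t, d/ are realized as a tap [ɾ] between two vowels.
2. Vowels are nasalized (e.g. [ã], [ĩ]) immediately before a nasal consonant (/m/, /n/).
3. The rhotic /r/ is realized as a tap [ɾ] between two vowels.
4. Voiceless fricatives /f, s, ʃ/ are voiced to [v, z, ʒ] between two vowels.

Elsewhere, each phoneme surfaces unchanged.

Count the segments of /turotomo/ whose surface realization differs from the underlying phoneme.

Segments that undergo a rule: /r/ → [ɾ] (rule 3); /t/ → [ɾ] (rule 1); /o/ → [õ] (rule 2).
All other segments surface unchanged.

3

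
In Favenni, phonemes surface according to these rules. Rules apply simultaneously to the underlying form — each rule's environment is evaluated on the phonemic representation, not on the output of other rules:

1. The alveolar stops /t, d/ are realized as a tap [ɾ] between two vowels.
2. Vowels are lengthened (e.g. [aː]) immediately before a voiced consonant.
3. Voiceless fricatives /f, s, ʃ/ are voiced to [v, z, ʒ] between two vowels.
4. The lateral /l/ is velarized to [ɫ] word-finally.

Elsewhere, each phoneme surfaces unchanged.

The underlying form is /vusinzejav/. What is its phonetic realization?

/v/ (word-initial) is unaffected → [v].
/u/ (between /v/ and /s/) fails the environment for rule 2, so it stays [u].
Rule 3 applies to /s/ (between /u/ and /i/: between two vowels) → [z].
/i/ (between /s/ and /n/): before a voiced consonant, so rule 2 applies → [iː].
/n/ (between /i/ and /z/) is unaffected → [n].
/z/ stays [z].
/e/ — between /z/ and /j/, before a voiced consonant — surfaces as [eː] (rule 2).
/j/ (between /e/ and /a/) is unaffected → [j].
Rule 2 applies to /a/ (between /j/ and /v/: before a voiced consonant) → [aː].
/v/ (word-final) is unaffected → [v].

[vuziːnzeːjaːv]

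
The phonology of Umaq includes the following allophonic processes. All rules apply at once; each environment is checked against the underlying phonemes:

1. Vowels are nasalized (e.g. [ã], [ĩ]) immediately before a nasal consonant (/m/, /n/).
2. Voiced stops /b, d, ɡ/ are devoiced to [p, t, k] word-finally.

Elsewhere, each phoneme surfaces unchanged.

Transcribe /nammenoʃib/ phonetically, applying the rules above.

[nãmmẽnoʃip]

/a/ — between /n/ and /m/, before a nasal consonant — surfaces as [ã] (rule 1).
/e/ (between /m/ and /n/) occurs before a nasal consonant → [ẽ] by rule 1.
/o/ (between /n/ and /ʃ/) fails the environment for rule 1, so it stays [o].
/i/ (between /ʃ/ and /b/) fails the environment for rule 1, so it stays [i].
Rule 2 applies to /b/ (word-final: word-finally) → [p].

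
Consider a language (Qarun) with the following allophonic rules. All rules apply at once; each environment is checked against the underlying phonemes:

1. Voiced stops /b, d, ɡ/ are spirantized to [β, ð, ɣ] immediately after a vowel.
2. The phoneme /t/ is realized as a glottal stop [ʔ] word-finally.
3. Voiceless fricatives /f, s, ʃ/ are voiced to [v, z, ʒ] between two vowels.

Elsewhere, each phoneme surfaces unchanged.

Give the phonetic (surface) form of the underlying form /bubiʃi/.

/b/ (word-initial) fails the environment for rule 1, so it stays [b].
/u/ (between /b/ and /b/) is unaffected → [u].
/b/ (between /u/ and /i/): immediately after a vowel, so rule 1 applies → [β].
/i/ (between /b/ and /ʃ/): no rule targets it → [i].
/ʃ/ meets the environment for rule 3 (between two vowels) → [ʒ].
/i/ (word-final): no rule targets it → [i].

[buβiʒi]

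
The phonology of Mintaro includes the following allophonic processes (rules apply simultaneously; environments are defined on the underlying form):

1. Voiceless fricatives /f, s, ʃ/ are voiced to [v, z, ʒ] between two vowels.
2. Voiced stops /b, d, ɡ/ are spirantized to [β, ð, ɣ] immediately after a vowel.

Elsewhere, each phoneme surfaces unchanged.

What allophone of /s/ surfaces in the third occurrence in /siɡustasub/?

/s/ — between /a/ and /u/, between two vowels — surfaces as [z] (rule 1).

[z]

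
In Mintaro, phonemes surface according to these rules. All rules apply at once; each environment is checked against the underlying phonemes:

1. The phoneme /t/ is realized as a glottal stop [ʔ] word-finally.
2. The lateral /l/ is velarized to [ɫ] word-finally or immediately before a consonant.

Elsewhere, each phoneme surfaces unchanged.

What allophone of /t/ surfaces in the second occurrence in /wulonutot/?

[ʔ]

/t/ (word-final) occurs word-finally → [ʔ] by rule 1.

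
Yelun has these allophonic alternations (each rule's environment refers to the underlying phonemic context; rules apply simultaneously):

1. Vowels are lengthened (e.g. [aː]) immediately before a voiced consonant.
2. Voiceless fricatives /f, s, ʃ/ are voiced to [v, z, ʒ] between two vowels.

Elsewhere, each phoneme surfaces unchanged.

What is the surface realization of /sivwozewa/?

/s/ (word-initial) fails the environment for rule 2, so it stays [s].
/i/ meets the environment for rule 1 (before a voiced consonant) → [iː].
/v/ (between /i/ and /w/): no rule targets it → [v].
/w/ (between /v/ and /o/): no rule targets it → [w].
/o/ (between /w/ and /z/) occurs before a voiced consonant → [oː] by rule 1.
/z/ (between /o/ and /e/) is unaffected → [z].
/e/ (between /z/ and /w/) occurs before a voiced consonant → [eː] by rule 1.
/w/ (between /e/ and /a/): no rule targets it → [w].
/a/ — word-final; rule 1 does not apply here → [a].

[siːvwoːzeːwa]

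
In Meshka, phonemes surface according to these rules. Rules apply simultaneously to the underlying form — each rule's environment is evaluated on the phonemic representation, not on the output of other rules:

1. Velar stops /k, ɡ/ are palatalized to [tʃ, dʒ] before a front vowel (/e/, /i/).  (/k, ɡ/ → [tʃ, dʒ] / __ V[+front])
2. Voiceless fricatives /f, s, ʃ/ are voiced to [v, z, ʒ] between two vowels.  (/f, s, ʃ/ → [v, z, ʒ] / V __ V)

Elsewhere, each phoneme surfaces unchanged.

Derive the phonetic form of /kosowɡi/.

/k/ (word-initial) is in the target of rule 1 but the environment (before a front vowel) is not met → [k].
/s/ (between /o/ and /o/) occurs between two vowels → [z] by rule 2.
/ɡ/ — between /w/ and /i/, before a front vowel — surfaces as [dʒ] (rule 1).

[kozowdʒi]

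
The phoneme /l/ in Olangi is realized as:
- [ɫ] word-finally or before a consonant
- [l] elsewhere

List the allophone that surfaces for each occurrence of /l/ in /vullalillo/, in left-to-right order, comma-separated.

[ɫ], [l], [l], [ɫ], [l]

Occurrence 1 (position 3): word-finally or before a consonant → [ɫ].
Occurrence 2 (position 4): no conditioning environment matches → elsewhere allophone [l].
Occurrence 3 (position 6): no conditioning environment matches → elsewhere allophone [l].
Occurrence 4 (position 8): word-finally or before a consonant → [ɫ].
Occurrence 5 (position 9): no conditioning environment matches → elsewhere allophone [l].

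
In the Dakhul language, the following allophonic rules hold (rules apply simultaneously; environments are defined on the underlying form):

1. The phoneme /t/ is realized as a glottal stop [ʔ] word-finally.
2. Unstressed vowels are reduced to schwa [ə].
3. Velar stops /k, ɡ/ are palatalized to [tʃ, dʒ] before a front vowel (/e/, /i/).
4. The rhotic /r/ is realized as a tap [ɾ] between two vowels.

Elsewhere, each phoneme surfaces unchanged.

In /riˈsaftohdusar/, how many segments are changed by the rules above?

Segments that undergo a rule: /i/ → [ə] (rule 2); /o/ → [ə] (rule 2); /u/ → [ə] (rule 2); /a/ → [ə] (rule 2).
All other segments surface unchanged.

4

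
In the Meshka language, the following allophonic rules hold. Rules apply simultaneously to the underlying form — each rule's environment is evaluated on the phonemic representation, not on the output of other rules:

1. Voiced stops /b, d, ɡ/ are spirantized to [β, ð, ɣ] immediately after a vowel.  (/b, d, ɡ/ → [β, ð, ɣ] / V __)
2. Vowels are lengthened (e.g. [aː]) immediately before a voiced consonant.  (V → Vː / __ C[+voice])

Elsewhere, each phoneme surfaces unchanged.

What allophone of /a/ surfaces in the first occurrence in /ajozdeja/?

[aː]

/a/ (word-initial): before a voiced consonant, so rule 2 applies → [aː].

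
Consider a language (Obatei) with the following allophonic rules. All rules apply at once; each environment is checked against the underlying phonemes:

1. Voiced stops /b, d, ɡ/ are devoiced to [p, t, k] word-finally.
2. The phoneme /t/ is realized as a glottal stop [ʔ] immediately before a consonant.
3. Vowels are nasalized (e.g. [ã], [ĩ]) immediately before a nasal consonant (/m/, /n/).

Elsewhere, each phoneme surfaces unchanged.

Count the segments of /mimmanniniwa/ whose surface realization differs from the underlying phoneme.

3

Segments that undergo a rule: /i/ → [ĩ] (rule 3); /a/ → [ã] (rule 3); /i/ → [ĩ] (rule 3).
All other segments surface unchanged.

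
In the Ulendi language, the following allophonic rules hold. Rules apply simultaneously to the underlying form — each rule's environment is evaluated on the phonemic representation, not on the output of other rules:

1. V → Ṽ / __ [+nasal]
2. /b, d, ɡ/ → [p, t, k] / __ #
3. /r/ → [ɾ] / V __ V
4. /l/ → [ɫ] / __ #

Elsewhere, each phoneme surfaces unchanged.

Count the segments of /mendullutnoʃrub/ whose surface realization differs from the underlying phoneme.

2

Segments that undergo a rule: /e/ → [ẽ] (rule 1); /b/ → [p] (rule 2).
All other segments surface unchanged.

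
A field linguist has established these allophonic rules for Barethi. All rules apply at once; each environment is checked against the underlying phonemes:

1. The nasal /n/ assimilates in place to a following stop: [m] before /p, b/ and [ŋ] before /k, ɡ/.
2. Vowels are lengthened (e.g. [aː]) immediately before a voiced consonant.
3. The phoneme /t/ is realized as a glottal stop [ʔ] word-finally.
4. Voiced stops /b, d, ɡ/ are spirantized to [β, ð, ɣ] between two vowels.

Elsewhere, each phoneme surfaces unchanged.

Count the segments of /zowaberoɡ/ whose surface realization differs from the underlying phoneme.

Segments that undergo a rule: /o/ → [oː] (rule 2); /a/ → [aː] (rule 2); /b/ → [β] (rule 4); /e/ → [eː] (rule 2); /o/ → [oː] (rule 2).
All other segments surface unchanged.

5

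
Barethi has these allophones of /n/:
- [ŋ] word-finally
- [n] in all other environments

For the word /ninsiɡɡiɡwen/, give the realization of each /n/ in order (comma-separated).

Occurrence 1 (position 1): no conditioning environment matches → elsewhere allophone [n].
Occurrence 2 (position 3): no conditioning environment matches → elsewhere allophone [n].
Occurrence 3 (position 12): word-finally → [ŋ].

[n], [n], [ŋ]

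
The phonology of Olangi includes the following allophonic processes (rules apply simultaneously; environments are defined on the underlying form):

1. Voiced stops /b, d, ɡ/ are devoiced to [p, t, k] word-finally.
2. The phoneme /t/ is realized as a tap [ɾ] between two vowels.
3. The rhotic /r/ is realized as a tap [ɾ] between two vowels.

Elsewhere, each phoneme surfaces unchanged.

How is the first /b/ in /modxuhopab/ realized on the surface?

[p]

/b/ (word-final): word-finally, so rule 1 applies → [p].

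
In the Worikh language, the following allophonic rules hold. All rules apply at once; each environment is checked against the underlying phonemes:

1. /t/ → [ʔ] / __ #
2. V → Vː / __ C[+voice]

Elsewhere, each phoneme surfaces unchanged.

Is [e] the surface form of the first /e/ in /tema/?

No

/e/ — between /t/ and /m/, before a voiced consonant — surfaces as [eː] (rule 2).
The actual realization is [eː], not [e].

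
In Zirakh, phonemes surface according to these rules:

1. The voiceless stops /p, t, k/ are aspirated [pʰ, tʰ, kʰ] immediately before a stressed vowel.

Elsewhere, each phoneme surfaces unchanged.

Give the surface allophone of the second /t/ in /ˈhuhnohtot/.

/t/ (word-final) fails the environment for rule 1, so it stays [t].

[t]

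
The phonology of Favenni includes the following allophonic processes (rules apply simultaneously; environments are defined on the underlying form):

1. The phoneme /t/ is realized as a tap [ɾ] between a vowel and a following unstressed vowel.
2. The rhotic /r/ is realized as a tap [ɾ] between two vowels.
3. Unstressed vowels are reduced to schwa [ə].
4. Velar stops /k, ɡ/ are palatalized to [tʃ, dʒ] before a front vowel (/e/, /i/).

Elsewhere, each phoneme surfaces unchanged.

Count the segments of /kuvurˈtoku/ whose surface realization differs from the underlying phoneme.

3

Segments that undergo a rule: /u/ → [ə] (rule 3); /u/ → [ə] (rule 3); /u/ → [ə] (rule 3).
All other segments surface unchanged.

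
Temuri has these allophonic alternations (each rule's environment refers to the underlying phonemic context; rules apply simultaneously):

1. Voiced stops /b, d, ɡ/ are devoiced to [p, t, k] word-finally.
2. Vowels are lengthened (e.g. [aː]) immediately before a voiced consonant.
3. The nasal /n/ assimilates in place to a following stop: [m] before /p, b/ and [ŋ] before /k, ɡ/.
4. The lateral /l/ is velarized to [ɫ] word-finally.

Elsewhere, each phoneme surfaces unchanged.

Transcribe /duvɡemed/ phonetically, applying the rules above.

/d/ (word-initial) fails the environment for rule 1, so it stays [d].
/u/ — between /d/ and /v/, before a voiced consonant — surfaces as [uː] (rule 2).
/v/ — not in any rule's target class → [v].
/ɡ/ (between /v/ and /e/) is in the target of rule 1 but the environment (word-finally) is not met → [ɡ].
/e/ meets the environment for rule 2 (before a voiced consonant) → [eː].
/m/ (between /e/ and /e/): no rule targets it → [m].
/e/ — between /m/ and /d/, before a voiced consonant — surfaces as [eː] (rule 2).
/d/ meets the environment for rule 1 (word-finally) → [t].

[duːvɡeːmeːt]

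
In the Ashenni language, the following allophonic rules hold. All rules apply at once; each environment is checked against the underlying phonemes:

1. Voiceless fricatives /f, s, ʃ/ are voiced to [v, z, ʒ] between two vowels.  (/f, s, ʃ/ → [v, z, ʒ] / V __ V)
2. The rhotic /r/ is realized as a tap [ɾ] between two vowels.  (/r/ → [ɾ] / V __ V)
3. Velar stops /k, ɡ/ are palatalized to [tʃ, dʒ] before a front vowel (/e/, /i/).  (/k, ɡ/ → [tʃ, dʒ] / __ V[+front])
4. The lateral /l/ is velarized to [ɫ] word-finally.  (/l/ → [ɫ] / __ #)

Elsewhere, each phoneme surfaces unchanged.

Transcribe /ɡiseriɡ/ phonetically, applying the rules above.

[dʒizeɾiɡ]

Rule 3 applies to /ɡ/ (word-initial: before a front vowel) → [dʒ].
/s/ (between /i/ and /e/) occurs between two vowels → [z] by rule 1.
/r/ (between /e/ and /i/) occurs between two vowels → [ɾ] by rule 2.
/ɡ/ (word-final) fails the environment for rule 3, so it stays [ɡ].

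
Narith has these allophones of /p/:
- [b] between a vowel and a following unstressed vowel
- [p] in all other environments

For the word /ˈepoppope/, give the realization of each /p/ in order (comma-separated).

[b], [p], [p], [b]

Occurrence 1 (position 2): between a vowel and a following unstressed vowel → [b].
Occurrence 2 (position 4): no conditioning environment matches → elsewhere allophone [p].
Occurrence 3 (position 5): no conditioning environment matches → elsewhere allophone [p].
Occurrence 4 (position 7): between a vowel and a following unstressed vowel → [b].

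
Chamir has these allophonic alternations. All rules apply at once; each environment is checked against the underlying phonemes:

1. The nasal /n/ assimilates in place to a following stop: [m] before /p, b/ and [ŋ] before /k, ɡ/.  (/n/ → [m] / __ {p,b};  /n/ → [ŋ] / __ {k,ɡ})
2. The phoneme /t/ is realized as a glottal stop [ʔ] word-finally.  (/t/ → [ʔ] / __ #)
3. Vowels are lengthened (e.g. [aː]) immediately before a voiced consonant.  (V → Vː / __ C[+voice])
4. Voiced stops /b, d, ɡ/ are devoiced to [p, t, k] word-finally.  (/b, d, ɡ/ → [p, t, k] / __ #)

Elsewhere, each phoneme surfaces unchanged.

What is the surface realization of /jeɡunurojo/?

/j/ — not in any rule's target class → [j].
/e/ (between /j/ and /ɡ/) occurs before a voiced consonant → [eː] by rule 3.
/ɡ/ (between /e/ and /u/) is in the target of rule 4 but the environment (word-finally) is not met → [ɡ].
/u/ (between /ɡ/ and /n/) occurs before a voiced consonant → [uː] by rule 3.
/n/ (between /u/ and /u/) is in the target of rule 1 but the environment (before a labial or velar stop) is not met → [n].
/u/ — between /n/ and /r/, before a voiced consonant — surfaces as [uː] (rule 3).
/r/ (between /u/ and /o/) is unaffected → [r].
/o/ — between /r/ and /j/, before a voiced consonant — surfaces as [oː] (rule 3).
/j/ (between /o/ and /o/) is unaffected → [j].
/o/ (word-final): rule 3 targets it, but not before a voiced consonant → unchanged [o].

[jeːɡuːnuːroːjo]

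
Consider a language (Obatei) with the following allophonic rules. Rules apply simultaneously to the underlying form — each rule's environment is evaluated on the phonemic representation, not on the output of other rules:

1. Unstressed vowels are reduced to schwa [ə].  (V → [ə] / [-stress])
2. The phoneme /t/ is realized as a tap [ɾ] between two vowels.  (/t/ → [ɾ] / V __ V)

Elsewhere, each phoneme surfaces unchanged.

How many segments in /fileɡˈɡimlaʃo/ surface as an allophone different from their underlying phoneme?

4

Segments that undergo a rule: /i/ → [ə] (rule 1); /e/ → [ə] (rule 1); /a/ → [ə] (rule 1); /o/ → [ə] (rule 1).
All other segments surface unchanged.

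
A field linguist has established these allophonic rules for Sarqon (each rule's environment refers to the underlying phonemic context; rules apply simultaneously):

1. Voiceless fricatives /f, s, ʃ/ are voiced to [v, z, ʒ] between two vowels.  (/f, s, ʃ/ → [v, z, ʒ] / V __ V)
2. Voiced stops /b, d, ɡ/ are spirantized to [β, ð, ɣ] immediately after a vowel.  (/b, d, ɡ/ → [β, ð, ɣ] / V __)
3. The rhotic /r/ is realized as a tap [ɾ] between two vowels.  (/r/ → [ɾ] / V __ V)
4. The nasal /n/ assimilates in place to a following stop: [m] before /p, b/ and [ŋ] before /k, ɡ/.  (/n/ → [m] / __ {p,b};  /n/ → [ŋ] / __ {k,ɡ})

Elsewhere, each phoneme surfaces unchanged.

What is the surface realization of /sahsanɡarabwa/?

[sahsaŋɡaɾaβwa]

/s/ (word-initial) fails the environment for rule 1, so it stays [s].
/a/ — not in any rule's target class → [a].
/h/ stays [h].
/s/ (between /h/ and /a/) is in the target of rule 1 but the environment (between two vowels) is not met → [s].
/a/ (between /s/ and /n/) is unaffected → [a].
Rule 4 applies to /n/ (between /a/ and /ɡ/: before a labial or velar stop) → [ŋ].
/ɡ/ (between /n/ and /a/) fails the environment for rule 2, so it stays [ɡ].
/a/ — not in any rule's target class → [a].
/r/ (between /a/ and /a/): between two vowels, so rule 3 applies → [ɾ].
/a/ (between /r/ and /b/) is unaffected → [a].
Rule 2 applies to /b/ (between /a/ and /w/: immediately after a vowel) → [β].
/w/ — not in any rule's target class → [w].
/a/ — not in any rule's target class → [a].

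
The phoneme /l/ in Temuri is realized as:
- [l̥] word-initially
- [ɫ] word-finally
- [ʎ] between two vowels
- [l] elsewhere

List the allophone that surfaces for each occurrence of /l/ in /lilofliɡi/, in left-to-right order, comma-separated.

[l̥], [ʎ], [l]

Occurrence 1 (position 1): word-initially → [l̥].
Occurrence 2 (position 3): between two vowels → [ʎ].
Occurrence 3 (position 6): no conditioning environment matches → elsewhere allophone [l].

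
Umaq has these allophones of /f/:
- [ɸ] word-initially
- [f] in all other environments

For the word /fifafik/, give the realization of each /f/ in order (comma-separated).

Occurrence 1 (position 1): word-initially → [ɸ].
Occurrence 2 (position 3): no conditioning environment matches → elsewhere allophone [f].
Occurrence 3 (position 5): no conditioning environment matches → elsewhere allophone [f].

[ɸ], [f], [f]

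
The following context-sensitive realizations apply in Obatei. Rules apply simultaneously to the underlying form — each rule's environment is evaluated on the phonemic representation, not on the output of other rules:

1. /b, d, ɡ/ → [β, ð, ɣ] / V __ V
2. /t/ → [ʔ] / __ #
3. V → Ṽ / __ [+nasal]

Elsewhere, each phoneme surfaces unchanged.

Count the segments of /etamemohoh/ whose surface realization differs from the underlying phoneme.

Segments that undergo a rule: /a/ → [ã] (rule 3); /e/ → [ẽ] (rule 3).
All other segments surface unchanged.

2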